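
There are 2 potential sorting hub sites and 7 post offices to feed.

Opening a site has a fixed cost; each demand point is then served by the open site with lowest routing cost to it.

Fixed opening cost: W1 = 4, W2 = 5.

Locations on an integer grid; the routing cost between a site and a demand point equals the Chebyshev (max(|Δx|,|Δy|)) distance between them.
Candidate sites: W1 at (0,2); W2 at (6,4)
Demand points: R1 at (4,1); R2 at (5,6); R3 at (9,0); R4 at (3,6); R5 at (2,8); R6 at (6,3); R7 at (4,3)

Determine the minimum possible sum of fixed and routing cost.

Open {W2}: assign each demand point to its cheapest open site.
  R1→W2 3, R2→W2 2, R3→W2 4, R4→W2 3, R5→W2 4, R6→W2 1, R7→W2 2
  routing cost 19, fixed 5 → total 24.
Compare {W1, W2}: routing cost 19 + fixed 9 = 28.
Compare {W1}: routing cost 38 + fixed 4 = 42.

24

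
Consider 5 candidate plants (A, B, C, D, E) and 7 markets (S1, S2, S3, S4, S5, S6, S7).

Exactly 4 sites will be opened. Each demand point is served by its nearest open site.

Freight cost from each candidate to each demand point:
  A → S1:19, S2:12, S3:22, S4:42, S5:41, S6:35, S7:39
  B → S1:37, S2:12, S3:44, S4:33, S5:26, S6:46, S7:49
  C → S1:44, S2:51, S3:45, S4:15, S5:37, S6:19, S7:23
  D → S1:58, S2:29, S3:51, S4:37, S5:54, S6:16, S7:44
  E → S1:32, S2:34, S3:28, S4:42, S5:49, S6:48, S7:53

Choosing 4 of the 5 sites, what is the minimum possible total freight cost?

133

Open {A, B, C, D}.
  S1→A 19, S2→A 12, S3→A 22, S4→C 15, S5→B 26, S6→D 16, S7→C 23  ⇒ total 133.
Compare {A, B, C, E}: total 136.
Compare {A, C, D, E}: total 144.
No size-4 selection does better; minimum is 133.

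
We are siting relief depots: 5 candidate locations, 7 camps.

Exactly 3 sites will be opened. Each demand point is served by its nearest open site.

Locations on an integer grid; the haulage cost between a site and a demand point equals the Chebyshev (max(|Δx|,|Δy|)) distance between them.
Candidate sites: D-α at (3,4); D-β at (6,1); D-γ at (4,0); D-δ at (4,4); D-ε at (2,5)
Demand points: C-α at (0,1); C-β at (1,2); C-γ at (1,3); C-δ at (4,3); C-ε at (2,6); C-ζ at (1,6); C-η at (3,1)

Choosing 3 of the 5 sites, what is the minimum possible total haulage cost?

11

Open {D-α, D-γ, D-ε}.
  C-α→D-α 3, C-β→D-α 2, C-γ→D-α 2, C-δ→D-α 1, C-ε→D-ε 1, C-ζ→D-ε 1, C-η→D-γ 1  ⇒ total 11.
Compare {D-α, D-β, D-γ}: total 13.
Compare {D-α, D-β, D-ε}: total 13.
No size-3 selection does better; minimum is 11.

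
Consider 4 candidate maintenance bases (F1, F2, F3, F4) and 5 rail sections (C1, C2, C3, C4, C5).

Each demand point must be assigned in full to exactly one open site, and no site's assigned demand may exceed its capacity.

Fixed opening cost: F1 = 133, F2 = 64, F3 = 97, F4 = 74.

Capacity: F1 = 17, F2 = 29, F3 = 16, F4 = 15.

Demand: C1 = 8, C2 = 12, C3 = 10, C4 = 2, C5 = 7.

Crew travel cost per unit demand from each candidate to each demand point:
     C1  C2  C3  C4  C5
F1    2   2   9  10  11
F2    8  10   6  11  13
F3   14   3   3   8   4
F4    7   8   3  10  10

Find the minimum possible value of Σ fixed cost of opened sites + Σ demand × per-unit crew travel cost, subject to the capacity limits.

Open {F2, F3}; cheapest assignment that respects the capacities:
  F2 (cap 29, load 25): C1, C3, C5 — cost 8×8 + 10×6 + 7×13 = 215
  F3 (cap 16, load 14): C2, C4 — cost 12×3 + 2×8 = 52
  Shipping 267, fixed 161 → total 428.
  Any other capacity-feasible assignment to {F2, F3} ships for at least 267.
Compare {F1, F2}: its best feasible assignment gives total 456.
Compare {F2, F4}: its best feasible assignment gives total 463.
Every other set of open sites that can feasibly serve all demand totals ≥ 456 even under its best assignment. Minimum: 428.

428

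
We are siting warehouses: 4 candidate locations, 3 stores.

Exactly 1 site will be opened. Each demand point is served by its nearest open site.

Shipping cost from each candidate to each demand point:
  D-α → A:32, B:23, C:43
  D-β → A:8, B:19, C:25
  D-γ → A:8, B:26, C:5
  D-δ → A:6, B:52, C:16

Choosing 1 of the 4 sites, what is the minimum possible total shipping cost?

Open {D-γ}.
  A→D-γ 8, B→D-γ 26, C→D-γ 5  ⇒ total 39.
Compare {D-β}: total 52.
Compare {D-δ}: total 74.
No size-1 selection does better; minimum is 39.

39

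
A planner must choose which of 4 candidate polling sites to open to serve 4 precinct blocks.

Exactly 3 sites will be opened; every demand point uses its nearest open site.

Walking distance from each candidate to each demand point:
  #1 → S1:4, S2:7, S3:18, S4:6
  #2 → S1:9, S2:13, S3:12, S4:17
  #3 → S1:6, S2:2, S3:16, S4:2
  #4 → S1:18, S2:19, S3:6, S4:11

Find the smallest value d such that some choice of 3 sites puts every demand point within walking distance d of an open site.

6

Open {#1, #3, #4}.
  Farthest demand point is S3 at walking distance 6 (to #4); all others are ≤ 6.
With {#2, #3, #4} the worst case is 6.
With {#1, #2, #4} the worst case is 7.
No size-3 selection achieves below 6.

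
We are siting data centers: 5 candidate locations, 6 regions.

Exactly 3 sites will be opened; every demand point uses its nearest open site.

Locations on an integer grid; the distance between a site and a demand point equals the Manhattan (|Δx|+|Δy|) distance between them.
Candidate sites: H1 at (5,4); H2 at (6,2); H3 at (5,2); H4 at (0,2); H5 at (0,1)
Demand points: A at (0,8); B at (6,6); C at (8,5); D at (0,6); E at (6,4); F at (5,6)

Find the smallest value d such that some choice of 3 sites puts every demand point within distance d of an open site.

6

Open {H1, H2, H4}.
  Farthest demand point is A at distance 6 (to H4); all others are ≤ 6.
With {H1, H3, H4} the worst case is 6.
With {H1, H4, H5} the worst case is 6.
No size-3 selection achieves below 6.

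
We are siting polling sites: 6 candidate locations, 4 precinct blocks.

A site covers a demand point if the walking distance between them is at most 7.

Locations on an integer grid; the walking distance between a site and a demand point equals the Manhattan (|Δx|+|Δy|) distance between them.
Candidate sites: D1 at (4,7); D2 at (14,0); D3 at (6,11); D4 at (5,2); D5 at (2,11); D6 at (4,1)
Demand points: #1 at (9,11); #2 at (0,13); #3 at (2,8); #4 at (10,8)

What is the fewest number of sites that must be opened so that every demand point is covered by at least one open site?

2

Coverage sets (demand points within 7 of each site):
  D1: {#3, #4}
  D2: {}
  D3: {#1, #3, #4}
  D4: {}
  D5: {#1, #2, #3}
  D6: {}
No single site covers all 4 demand points.
But {D1, D5} covers everything, so the minimum is 2.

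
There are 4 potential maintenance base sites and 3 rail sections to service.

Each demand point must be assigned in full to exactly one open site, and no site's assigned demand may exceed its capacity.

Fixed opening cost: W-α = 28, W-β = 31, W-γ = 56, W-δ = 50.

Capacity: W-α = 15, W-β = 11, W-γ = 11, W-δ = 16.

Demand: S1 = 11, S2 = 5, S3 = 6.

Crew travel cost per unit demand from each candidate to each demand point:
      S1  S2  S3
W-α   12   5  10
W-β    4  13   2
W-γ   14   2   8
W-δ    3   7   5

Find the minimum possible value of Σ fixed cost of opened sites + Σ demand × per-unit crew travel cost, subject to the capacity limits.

Open {W-β, W-δ}; cheapest assignment that respects the capacities:
  W-β (cap 11, load 6): S3 — cost 6×2 = 12
  W-δ (cap 16, load 16): S1, S2 — cost 11×3 + 5×7 = 68
  Shipping 80, fixed 81 → total 161.
  Any other capacity-feasible assignment to {W-β, W-δ} ships for at least 80.
Compare {W-α, W-β, W-δ}: its best feasible assignment gives total 179.
Compare {W-α, W-β}: its best feasible assignment gives total 188.
Every other set of open sites that can feasibly serve all demand totals ≥ 179 even under its best assignment. Minimum: 161.

161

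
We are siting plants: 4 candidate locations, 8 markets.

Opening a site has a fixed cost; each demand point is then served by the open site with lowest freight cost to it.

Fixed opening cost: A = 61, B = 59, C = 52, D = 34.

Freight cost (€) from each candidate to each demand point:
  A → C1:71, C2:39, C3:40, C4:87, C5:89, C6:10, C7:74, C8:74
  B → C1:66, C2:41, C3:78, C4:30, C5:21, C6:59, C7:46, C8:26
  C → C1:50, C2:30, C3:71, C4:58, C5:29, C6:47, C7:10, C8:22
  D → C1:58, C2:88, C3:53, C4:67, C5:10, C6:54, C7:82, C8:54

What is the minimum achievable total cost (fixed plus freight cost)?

Open {A, C}: assign each demand point to its cheapest open site.
  C1→C 50, C2→C 30, C3→A 40, C4→C 58, C5→C 29, C6→A 10, C7→C 10, C8→C 22
  freight cost 249, fixed 113 → total 362.
Compare {C, D}: freight cost 280 + fixed 86 = 366.
Compare {C}: freight cost 317 + fixed 52 = 369.
Compare {A, C, D}: freight cost 230 + fixed 147 = 377.
All other subsets cost ≥ 366. Minimum total cost: 362.

362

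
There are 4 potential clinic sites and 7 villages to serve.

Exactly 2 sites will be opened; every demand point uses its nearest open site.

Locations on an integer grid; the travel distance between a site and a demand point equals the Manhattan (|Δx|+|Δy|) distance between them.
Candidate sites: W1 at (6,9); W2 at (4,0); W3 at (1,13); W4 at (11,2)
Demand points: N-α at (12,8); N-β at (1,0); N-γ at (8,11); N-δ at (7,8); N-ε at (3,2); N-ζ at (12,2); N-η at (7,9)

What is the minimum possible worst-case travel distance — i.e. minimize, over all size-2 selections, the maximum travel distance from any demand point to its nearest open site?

Open {W1, W2}.
  Farthest demand point is N-ζ at travel distance 10 (to W2); all others are ≤ 10.
With {W1, W4} the worst case is 12.
With {W2, W4} the worst case is 12.
No size-2 selection achieves below 10.

10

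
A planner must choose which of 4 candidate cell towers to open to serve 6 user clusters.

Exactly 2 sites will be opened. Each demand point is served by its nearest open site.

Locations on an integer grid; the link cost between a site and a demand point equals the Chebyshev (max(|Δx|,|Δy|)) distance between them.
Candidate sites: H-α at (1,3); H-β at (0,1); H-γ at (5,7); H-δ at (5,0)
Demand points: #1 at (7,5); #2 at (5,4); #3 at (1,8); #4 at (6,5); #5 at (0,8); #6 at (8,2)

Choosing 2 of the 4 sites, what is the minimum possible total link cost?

19

Open {H-γ, H-δ}.
  #1→H-γ 2, #2→H-γ 3, #3→H-γ 4, #4→H-γ 2, #5→H-γ 5, #6→H-δ 3  ⇒ total 19.
Compare {H-α, H-γ}: total 21.
Compare {H-β, H-γ}: total 21.
No size-2 selection does better; minimum is 19.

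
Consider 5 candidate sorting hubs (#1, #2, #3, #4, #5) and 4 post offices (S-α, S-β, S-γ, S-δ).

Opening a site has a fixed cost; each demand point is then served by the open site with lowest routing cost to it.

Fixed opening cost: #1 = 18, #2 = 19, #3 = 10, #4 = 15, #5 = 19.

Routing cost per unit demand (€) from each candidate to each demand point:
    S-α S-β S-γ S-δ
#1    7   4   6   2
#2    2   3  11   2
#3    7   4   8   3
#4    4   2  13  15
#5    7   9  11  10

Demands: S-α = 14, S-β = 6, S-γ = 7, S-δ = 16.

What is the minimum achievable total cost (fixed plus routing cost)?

Open {#1, #2}: assign each demand point to its cheapest open site.
  S-α→#2 14×2=28, S-β→#2 6×3=18, S-γ→#1 7×6=42, S-δ→#1 16×2=32
  routing cost 120, fixed 37 → total 157.
Compare {#2, #3}: routing cost 134 + fixed 29 = 163.
Compare {#1, #2, #4}: routing cost 114 + fixed 52 = 166.
Compare {#1, #2, #3}: routing cost 120 + fixed 47 = 167.
All other subsets cost ≥ 163. Minimum total cost: 157.

157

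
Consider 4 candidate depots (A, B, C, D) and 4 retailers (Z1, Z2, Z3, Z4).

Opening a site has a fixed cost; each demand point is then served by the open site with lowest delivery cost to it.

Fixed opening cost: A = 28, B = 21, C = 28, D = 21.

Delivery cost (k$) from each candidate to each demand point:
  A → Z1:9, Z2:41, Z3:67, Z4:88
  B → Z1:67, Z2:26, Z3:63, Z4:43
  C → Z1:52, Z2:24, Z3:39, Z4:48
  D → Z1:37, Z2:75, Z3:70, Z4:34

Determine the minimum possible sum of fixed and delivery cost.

176

Open {A, C}: assign each demand point to its cheapest open site.
  Z1→A 9, Z2→C 24, Z3→C 39, Z4→C 48
  delivery cost 120, fixed 56 → total 176.
Compare {C, D}: delivery cost 134 + fixed 49 = 183.
Compare {A, C, D}: delivery cost 106 + fixed 77 = 183.
Compare {A, B}: delivery cost 141 + fixed 49 = 190.
All other subsets cost ≥ 183. Minimum total cost: 176.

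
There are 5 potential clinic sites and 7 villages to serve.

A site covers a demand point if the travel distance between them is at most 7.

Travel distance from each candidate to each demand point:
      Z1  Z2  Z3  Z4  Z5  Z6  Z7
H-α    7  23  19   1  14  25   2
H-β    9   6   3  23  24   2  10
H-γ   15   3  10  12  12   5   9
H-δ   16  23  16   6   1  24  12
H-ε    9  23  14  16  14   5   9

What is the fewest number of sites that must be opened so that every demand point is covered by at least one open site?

Coverage sets (demand points within 7 of each site):
  H-α: {Z1, Z4, Z7}
  H-β: {Z2, Z3, Z6}
  H-γ: {Z2, Z6}
  H-δ: {Z4, Z5}
  H-ε: {Z6}
No 2 sites suffice: every size-2 union leaves at least one demand point uncovered.
But {H-α, H-β, H-δ} covers everything, so the minimum is 3.

3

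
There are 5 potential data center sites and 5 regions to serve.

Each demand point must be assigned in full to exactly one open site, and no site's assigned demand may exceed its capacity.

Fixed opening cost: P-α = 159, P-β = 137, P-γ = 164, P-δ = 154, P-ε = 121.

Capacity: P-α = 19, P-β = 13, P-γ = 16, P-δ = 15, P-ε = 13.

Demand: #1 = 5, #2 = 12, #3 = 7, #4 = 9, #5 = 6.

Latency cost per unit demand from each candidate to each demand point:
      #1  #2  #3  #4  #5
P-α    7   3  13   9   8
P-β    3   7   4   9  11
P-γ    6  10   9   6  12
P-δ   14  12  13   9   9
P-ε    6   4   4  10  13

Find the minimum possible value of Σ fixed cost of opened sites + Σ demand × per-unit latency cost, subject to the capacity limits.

Open {P-α, P-β, P-ε}; cheapest assignment that respects the capacities:
  P-α (cap 19, load 18): #2, #5 — cost 12×3 + 6×8 = 84
  P-β (cap 13, load 12): #1, #3 — cost 5×3 + 7×4 = 43
  P-ε (cap 13, load 9): #4 — cost 9×10 = 90
  Shipping 217, fixed 417 → total 634.
  Any other capacity-feasible assignment to {P-α, P-β, P-ε} ships for at least 217.
Compare {P-β, P-δ, P-ε}: its best feasible assignment gives total 638.
Compare {P-β, P-γ, P-ε}: its best feasible assignment gives total 639.
Every other set of open sites that can feasibly serve all demand totals ≥ 638 even under its best assignment. Minimum: 634.

634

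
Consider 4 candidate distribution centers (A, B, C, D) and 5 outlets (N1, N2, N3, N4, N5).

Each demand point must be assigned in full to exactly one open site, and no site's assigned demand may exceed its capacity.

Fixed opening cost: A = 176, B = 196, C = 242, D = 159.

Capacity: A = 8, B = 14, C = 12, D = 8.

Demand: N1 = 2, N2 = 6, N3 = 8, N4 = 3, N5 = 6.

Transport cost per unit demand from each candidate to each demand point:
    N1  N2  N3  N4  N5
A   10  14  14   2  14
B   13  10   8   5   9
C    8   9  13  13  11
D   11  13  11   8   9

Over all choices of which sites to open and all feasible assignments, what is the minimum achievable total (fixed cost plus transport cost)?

663

Open {B, C}; cheapest assignment that respects the capacities:
  B (cap 14, load 13): N1, N3, N4 — cost 2×13 + 8×8 + 3×5 = 105
  C (cap 12, load 12): N2, N5 — cost 6×9 + 6×11 = 120
  Shipping 225, fixed 438 → total 663.
  Any other capacity-feasible assignment to {B, C} ships for at least 225.
Compare {A, B, D}: its best feasible assignment gives total 735.
Compare {B, C, D}: its best feasible assignment gives total 800.
Every other set of open sites that can feasibly serve all demand totals ≥ 735 even under its best assignment. Minimum: 663.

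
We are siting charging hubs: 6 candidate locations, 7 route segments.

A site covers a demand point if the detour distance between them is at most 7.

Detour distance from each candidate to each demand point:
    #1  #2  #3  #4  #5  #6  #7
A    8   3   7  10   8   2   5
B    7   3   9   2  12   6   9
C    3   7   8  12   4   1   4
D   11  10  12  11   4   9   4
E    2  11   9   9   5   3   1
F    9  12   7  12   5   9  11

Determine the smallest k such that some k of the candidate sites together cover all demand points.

3

Coverage sets (demand points within 7 of each site):
  A: {#2, #3, #6, #7}
  B: {#1, #2, #4, #6}
  C: {#1, #2, #5, #6, #7}
  D: {#5, #7}
  E: {#1, #5, #6, #7}
  F: {#3, #5}
No 2 sites suffice: every size-2 union leaves at least one demand point uncovered.
But {A, B, C} covers everything, so the minimum is 3.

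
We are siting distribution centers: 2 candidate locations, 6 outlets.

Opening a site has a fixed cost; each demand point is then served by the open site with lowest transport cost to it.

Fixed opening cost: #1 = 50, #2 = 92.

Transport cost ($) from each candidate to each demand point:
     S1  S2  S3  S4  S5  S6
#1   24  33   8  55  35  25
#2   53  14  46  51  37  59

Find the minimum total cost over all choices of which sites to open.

Open {#1}: assign each demand point to its cheapest open site.
  S1→#1 24, S2→#1 33, S3→#1 8, S4→#1 55, S5→#1 35, S6→#1 25
  transport cost 180, fixed 50 → total 230.
Compare {#1, #2}: transport cost 157 + fixed 142 = 299.
Compare {#2}: transport cost 260 + fixed 92 = 352.

230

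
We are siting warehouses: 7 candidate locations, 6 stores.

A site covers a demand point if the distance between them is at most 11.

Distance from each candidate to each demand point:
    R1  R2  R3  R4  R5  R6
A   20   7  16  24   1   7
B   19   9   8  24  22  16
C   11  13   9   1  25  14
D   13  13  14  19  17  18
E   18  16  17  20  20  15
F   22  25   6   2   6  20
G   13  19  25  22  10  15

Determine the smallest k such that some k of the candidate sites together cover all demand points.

Coverage sets (demand points within 11 of each site):
  A: {R2, R5, R6}
  B: {R2, R3}
  C: {R1, R3, R4}
  D: {}
  E: {}
  F: {R3, R4, R5}
  G: {R5}
No single site covers all 6 demand points.
But {A, C} covers everything, so the minimum is 2.

2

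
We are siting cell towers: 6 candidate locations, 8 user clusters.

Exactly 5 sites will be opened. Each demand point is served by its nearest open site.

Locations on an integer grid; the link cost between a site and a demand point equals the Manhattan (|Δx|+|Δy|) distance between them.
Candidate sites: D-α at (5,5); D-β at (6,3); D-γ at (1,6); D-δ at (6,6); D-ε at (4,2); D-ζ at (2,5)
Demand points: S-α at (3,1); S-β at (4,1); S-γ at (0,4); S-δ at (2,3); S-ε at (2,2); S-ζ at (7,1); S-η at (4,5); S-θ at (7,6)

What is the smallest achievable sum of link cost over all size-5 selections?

Open {D-α, D-β, D-δ, D-ε, D-ζ}.
  S-α→D-ε 2, S-β→D-ε 1, S-γ→D-ζ 3, S-δ→D-ζ 2, S-ε→D-ε 2, S-ζ→D-β 3, S-η→D-α 1, S-θ→D-δ 1  ⇒ total 15.
Compare {D-α, D-β, D-γ, D-δ, D-ε}: total 16.
Compare {D-α, D-γ, D-δ, D-ε, D-ζ}: total 16.
No size-5 selection does better; minimum is 15.

15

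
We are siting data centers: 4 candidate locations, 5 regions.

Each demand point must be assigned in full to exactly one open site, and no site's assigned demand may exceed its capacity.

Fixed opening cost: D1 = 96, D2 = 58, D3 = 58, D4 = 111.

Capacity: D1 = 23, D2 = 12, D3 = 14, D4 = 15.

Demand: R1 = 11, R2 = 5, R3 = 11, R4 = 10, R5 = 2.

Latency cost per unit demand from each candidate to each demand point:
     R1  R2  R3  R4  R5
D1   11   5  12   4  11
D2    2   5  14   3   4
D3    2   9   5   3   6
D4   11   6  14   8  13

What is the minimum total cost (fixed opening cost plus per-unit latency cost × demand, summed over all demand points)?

366

Open {D1, D2, D3}; cheapest assignment that respects the capacities:
  D1 (cap 23, load 15): R2, R4 — cost 5×5 + 10×4 = 65
  D2 (cap 12, load 11): R1 — cost 11×2 = 22
  D3 (cap 14, load 13): R3, R5 — cost 11×5 + 2×6 = 67
  Shipping 154, fixed 212 → total 366.
  Any other capacity-feasible assignment to {D1, D2, D3} ships for at least 154.
Compare {D2, D3, D4}: its best feasible assignment gives total 426.
Compare {D1, D2, D3, D4}: its best feasible assignment gives total 477.
Every other set of open sites that can feasibly serve all demand totals ≥ 426 even under its best assignment. Minimum: 366.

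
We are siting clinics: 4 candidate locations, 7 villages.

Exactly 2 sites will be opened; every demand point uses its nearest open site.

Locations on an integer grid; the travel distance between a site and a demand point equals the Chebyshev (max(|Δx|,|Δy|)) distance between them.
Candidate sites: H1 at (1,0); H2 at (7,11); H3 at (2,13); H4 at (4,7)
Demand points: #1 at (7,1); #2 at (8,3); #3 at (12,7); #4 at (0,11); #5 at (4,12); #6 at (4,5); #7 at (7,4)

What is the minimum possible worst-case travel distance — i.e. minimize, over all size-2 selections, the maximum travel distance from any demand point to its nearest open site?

Open {H2, H4}.
  Farthest demand point is #1 at travel distance 6 (to H4); all others are ≤ 6.
With {H1, H2} the worst case is 7.
With {H1, H4} the worst case is 8.
No size-2 selection achieves below 6.

6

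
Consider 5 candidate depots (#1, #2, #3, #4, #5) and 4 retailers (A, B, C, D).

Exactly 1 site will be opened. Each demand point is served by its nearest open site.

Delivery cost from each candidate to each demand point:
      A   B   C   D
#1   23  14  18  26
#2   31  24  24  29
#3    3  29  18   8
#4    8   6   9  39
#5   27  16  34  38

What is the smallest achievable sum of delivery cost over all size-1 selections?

Open {#3}.
  A→#3 3, B→#3 29, C→#3 18, D→#3 8  ⇒ total 58.
Compare {#4}: total 62.
Compare {#1}: total 81.
No size-1 selection does better; minimum is 58.

58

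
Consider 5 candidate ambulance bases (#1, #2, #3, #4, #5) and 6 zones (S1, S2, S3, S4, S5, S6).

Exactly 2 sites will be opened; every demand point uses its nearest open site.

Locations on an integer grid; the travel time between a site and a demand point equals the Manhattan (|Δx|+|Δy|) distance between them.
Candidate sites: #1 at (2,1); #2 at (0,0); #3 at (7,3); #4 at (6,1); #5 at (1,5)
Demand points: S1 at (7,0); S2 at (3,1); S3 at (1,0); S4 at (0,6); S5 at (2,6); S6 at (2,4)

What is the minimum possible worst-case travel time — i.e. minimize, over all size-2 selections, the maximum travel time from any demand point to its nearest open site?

Open {#4, #5}.
  Farthest demand point is S3 at travel time 5 (to #5); all others are ≤ 5.
With {#1, #2} the worst case is 6.
With {#1, #5} the worst case is 6.
No size-2 selection achieves below 5.

5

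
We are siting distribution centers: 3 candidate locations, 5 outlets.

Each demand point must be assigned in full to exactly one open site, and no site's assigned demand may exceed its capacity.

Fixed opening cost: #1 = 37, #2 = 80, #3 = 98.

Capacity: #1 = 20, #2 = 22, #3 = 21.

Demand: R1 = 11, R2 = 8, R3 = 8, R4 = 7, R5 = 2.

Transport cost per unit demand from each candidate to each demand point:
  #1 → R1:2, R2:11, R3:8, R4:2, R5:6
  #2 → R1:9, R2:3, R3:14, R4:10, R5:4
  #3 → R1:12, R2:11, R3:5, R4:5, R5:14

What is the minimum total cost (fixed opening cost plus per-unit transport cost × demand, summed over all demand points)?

297

Open {#1, #2}; cheapest assignment that respects the capacities:
  #1 (cap 20, load 18): R1, R4 — cost 11×2 + 7×2 = 36
  #2 (cap 22, load 18): R2, R3, R5 — cost 8×3 + 8×14 + 2×4 = 144
  Shipping 180, fixed 117 → total 297.
  Any other capacity-feasible assignment to {#1, #2} ships for at least 180.
Compare {#1, #3}: its best feasible assignment gives total 311.
Compare {#1, #2, #3}: its best feasible assignment gives total 323.
Every other set of open sites that can feasibly serve all demand totals ≥ 311 even under its best assignment. Minimum: 297.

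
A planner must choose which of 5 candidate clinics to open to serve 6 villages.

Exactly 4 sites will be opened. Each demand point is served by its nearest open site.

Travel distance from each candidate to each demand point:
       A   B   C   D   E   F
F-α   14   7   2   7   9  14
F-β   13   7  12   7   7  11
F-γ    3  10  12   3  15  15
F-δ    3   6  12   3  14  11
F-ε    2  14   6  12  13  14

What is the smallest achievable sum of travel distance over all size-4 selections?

31

Open {F-α, F-β, F-δ, F-ε}.
  A→F-ε 2, B→F-δ 6, C→F-α 2, D→F-δ 3, E→F-β 7, F→F-β 11  ⇒ total 31.
Compare {F-α, F-β, F-γ, F-δ}: total 32.
Compare {F-α, F-β, F-γ, F-ε}: total 32.
No size-4 selection does better; minimum is 31.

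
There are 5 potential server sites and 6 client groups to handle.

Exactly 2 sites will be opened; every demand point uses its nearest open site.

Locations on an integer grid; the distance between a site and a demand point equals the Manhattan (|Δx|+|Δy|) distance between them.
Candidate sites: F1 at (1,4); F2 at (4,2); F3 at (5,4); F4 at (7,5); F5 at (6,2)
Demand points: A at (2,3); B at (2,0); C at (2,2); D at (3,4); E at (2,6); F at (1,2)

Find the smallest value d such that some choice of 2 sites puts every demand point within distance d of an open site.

4

Open {F1, F2}.
  Farthest demand point is B at distance 4 (to F2); all others are ≤ 4.
With {F1, F3} the worst case is 5.
With {F1, F4} the worst case is 5.
No size-2 selection achieves below 4.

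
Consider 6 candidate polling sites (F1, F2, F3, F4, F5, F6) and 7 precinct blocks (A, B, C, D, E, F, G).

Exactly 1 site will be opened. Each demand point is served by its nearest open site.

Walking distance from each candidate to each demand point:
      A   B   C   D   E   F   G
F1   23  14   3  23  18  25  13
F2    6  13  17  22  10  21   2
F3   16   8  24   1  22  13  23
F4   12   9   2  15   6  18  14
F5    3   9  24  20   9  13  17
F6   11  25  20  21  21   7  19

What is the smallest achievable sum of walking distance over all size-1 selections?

Open {F4}.
  A→F4 12, B→F4 9, C→F4 2, D→F4 15, E→F4 6, F→F4 18, G→F4 14  ⇒ total 76.
Compare {F2}: total 91.
Compare {F5}: total 95.
No size-1 selection does better; minimum is 76.

76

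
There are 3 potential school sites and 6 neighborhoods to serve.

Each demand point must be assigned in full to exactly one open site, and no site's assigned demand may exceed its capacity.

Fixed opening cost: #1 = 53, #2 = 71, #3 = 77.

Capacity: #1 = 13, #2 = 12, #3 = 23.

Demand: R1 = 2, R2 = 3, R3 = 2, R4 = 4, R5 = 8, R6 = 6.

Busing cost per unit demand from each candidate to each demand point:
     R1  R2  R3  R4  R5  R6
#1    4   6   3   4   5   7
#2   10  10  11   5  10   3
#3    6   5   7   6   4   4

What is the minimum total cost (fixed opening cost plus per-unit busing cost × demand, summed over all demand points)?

231

Open {#1, #3}; cheapest assignment that respects the capacities:
  #1 (cap 13, load 8): R1, R3, R4 — cost 2×4 + 2×3 + 4×4 = 30
  #3 (cap 23, load 17): R2, R5, R6 — cost 3×5 + 8×4 + 6×4 = 71
  Shipping 101, fixed 130 → total 231.
  Any other capacity-feasible assignment to {#1, #3} ships for at least 101.
Compare {#1, #2}: its best feasible assignment gives total 246.
Compare {#2, #3}: its best feasible assignment gives total 259.
Every other set of open sites that can feasibly serve all demand totals ≥ 246 even under its best assignment. Minimum: 231.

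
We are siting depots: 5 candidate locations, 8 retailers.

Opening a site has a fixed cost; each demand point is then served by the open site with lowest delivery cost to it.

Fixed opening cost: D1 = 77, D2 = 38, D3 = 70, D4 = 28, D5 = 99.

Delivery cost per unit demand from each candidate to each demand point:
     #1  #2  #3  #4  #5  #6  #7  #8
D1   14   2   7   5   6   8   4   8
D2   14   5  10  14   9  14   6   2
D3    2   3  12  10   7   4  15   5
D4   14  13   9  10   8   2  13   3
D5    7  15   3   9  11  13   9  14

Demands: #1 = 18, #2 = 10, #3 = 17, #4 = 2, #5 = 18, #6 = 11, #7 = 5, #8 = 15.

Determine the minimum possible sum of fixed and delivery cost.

Open {D1, D3, D4}: assign each demand point to its cheapest open site.
  #1→D3 18×2=36, #2→D1 10×2=20, #3→D1 17×7=119, #4→D1 2×5=10, #5→D1 18×6=108, #6→D4 11×2=22, #7→D1 5×4=20, #8→D4 15×3=45
  delivery cost 380, fixed 175 → total 555.
Compare {D3, D4, D5}: delivery cost 373 + fixed 197 = 570.
Compare {D1, D2, D3}: delivery cost 387 + fixed 185 = 572.
Compare {D2, D3, D5}: delivery cost 365 + fixed 207 = 572.
All other subsets cost ≥ 570. Minimum total cost: 555.

555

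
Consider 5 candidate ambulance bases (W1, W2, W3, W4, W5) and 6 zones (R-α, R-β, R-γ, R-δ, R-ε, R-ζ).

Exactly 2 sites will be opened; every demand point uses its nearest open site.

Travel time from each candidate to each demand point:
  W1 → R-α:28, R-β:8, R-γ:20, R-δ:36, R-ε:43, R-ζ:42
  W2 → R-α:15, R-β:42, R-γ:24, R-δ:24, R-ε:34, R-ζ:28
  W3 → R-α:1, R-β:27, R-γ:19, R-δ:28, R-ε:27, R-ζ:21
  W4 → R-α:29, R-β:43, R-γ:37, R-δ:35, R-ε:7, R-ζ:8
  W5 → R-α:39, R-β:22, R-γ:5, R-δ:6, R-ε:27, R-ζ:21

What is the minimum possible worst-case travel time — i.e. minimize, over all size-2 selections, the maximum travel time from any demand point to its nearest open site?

Open {W2, W3}.
  Farthest demand point is R-β at travel time 27 (to W3); all others are ≤ 27.
With {W2, W5} the worst case is 27.
With {W3, W5} the worst case is 27.
No size-2 selection achieves below 27.

27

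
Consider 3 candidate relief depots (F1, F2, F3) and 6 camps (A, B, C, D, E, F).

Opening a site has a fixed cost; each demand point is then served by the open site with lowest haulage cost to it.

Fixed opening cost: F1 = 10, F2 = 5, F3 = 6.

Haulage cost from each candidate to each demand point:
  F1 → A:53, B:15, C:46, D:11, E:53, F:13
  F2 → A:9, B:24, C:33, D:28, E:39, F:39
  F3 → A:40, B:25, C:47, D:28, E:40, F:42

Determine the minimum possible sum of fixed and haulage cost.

Open {F1, F2}: assign each demand point to its cheapest open site.
  A→F2 9, B→F1 15, C→F2 33, D→F1 11, E→F2 39, F→F1 13
  haulage cost 120, fixed 15 → total 135.
Compare {F1, F2, F3}: haulage cost 120 + fixed 21 = 141.
Compare {F2}: haulage cost 172 + fixed 5 = 177.
Compare {F1, F3}: haulage cost 165 + fixed 16 = 181.
All other subsets cost ≥ 141. Minimum total cost: 135.

135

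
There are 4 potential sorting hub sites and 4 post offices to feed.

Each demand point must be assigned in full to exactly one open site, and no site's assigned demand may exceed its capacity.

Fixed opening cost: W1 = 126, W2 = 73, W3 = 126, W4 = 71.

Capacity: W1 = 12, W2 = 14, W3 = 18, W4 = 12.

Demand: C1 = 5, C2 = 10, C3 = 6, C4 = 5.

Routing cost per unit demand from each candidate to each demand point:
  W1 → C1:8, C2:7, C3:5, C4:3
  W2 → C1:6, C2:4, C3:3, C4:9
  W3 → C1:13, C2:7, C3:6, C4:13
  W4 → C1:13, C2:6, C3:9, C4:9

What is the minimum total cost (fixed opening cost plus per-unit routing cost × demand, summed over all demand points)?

380

Open {W2, W3}; cheapest assignment that respects the capacities:
  W2 (cap 14, load 10): C1, C4 — cost 5×6 + 5×9 = 75
  W3 (cap 18, load 16): C2, C3 — cost 10×7 + 6×6 = 106
  Shipping 181, fixed 199 → total 380.
  Any other capacity-feasible assignment to {W2, W3} ships for at least 181.
Compare {W1, W2, W4}: its best feasible assignment gives total 393.
Compare {W1, W3}: its best feasible assignment gives total 413.
Every other set of open sites that can feasibly serve all demand totals ≥ 393 even under its best assignment. Minimum: 380.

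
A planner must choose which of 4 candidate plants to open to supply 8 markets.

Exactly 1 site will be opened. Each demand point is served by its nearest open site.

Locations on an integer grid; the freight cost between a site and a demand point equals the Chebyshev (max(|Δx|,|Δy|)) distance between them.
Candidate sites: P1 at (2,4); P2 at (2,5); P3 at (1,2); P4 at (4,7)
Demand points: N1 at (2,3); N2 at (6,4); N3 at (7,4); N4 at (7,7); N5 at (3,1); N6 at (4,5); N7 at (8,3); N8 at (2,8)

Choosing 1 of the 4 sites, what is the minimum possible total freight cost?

27

Open {P4}.
  N1→P4 4, N2→P4 3, N3→P4 3, N4→P4 3, N5→P4 6, N6→P4 2, N7→P4 4, N8→P4 2  ⇒ total 27.
Compare {P1}: total 30.
Compare {P2}: total 31.
No size-1 selection does better; minimum is 27.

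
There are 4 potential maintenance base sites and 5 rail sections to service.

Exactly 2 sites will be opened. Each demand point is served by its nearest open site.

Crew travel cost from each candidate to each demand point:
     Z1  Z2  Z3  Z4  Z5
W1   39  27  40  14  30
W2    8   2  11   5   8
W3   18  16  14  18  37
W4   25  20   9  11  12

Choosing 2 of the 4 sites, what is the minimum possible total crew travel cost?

Open {W2, W4}.
  Z1→W2 8, Z2→W2 2, Z3→W4 9, Z4→W2 5, Z5→W2 8  ⇒ total 32.
Compare {W1, W2}: total 34.
Compare {W2, W3}: total 34.
No size-2 selection does better; minimum is 32.

32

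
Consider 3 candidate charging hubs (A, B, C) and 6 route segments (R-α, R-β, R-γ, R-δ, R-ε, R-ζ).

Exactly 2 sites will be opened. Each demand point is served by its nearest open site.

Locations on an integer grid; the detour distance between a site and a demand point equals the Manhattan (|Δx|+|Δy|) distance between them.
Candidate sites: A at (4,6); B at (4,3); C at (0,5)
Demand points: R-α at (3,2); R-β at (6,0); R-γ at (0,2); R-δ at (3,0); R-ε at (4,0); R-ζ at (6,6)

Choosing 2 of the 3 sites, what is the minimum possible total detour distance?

21

Open {A, B}.
  R-α→B 2, R-β→B 5, R-γ→B 5, R-δ→B 4, R-ε→B 3, R-ζ→A 2  ⇒ total 21.
Compare {B, C}: total 22.
Compare {A, C}: total 31.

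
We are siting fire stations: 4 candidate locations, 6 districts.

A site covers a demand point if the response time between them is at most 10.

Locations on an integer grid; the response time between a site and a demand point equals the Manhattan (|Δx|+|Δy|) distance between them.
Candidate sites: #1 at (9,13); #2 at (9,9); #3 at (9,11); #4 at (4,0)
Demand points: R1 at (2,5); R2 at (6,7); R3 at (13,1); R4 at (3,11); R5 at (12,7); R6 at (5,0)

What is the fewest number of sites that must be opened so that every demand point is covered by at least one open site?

2

Coverage sets (demand points within 10 of each site):
  #1: {R2, R4, R5}
  #2: {R2, R4, R5}
  #3: {R2, R4, R5}
  #4: {R1, R2, R3, R6}
No single site covers all 6 demand points.
But {#1, #4} covers everything, so the minimum is 2.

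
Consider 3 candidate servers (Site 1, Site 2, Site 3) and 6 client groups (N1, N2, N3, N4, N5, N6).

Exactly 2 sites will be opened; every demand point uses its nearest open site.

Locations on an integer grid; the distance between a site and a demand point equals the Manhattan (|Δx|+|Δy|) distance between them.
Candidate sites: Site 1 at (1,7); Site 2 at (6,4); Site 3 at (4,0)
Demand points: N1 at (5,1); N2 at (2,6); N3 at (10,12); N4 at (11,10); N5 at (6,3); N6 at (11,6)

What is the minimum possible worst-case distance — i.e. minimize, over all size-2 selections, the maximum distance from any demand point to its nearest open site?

12

Open {Site 1, Site 2}.
  Farthest demand point is N3 at distance 12 (to Site 2); all others are ≤ 12.
With {Site 2, Site 3} the worst case is 12.
With {Site 1, Site 3} the worst case is 14.
No size-2 selection achieves below 12.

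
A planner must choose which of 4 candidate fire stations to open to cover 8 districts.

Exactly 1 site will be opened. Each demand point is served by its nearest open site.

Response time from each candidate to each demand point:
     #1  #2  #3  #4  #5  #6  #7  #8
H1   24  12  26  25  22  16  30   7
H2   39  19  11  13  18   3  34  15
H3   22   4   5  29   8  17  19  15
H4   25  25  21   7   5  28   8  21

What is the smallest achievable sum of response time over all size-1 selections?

119

Open {H3}.
  #1→H3 22, #2→H3 4, #3→H3 5, #4→H3 29, #5→H3 8, #6→H3 17, #7→H3 19, #8→H3 15  ⇒ total 119.
Compare {H4}: total 140.
Compare {H2}: total 152.
No size-1 selection does better; minimum is 119.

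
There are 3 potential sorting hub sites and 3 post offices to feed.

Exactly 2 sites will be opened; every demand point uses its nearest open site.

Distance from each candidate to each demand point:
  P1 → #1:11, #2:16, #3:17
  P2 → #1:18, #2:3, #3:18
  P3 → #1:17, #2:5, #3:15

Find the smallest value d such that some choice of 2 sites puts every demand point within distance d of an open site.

Open {P1, P3}.
  Farthest demand point is #3 at distance 15 (to P3); all others are ≤ 15.
With {P1, P2} the worst case is 17.
With {P2, P3} the worst case is 17.
No size-2 selection achieves below 15.

15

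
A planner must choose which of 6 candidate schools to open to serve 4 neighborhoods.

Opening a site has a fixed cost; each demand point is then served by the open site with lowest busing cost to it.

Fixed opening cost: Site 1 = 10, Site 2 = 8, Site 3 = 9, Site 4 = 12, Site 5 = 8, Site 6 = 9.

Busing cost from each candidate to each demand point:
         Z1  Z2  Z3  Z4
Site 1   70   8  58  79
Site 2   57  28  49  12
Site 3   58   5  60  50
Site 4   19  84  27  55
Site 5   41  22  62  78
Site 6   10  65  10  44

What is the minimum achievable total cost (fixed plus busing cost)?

Open {Site 2, Site 3, Site 6}: assign each demand point to its cheapest open site.
  Z1→Site 6 10, Z2→Site 3 5, Z3→Site 6 10, Z4→Site 2 12
  busing cost 37, fixed 26 → total 63.
Compare {Site 1, Site 2, Site 6}: busing cost 40 + fixed 27 = 67.
Compare {Site 2, Site 3, Site 5, Site 6}: busing cost 37 + fixed 34 = 71.
Compare {Site 1, Site 2, Site 3, Site 6}: busing cost 37 + fixed 36 = 73.
All other subsets cost ≥ 67. Minimum total cost: 63.

63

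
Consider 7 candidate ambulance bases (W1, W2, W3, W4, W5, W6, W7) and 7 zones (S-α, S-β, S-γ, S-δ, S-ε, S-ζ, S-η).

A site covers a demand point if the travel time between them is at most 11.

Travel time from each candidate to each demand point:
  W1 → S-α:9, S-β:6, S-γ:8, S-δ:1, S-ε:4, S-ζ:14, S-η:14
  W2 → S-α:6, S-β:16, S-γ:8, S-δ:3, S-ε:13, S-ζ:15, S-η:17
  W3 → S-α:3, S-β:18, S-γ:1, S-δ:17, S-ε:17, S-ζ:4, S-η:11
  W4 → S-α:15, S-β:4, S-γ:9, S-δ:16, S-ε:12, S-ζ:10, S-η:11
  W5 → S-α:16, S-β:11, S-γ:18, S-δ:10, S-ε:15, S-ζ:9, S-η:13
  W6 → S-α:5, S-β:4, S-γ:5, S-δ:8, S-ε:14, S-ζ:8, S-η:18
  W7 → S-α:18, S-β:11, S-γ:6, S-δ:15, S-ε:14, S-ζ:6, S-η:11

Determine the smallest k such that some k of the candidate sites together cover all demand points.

2

Coverage sets (demand points within 11 of each site):
  W1: {S-α, S-β, S-γ, S-δ, S-ε}
  W2: {S-α, S-γ, S-δ}
  W3: {S-α, S-γ, S-ζ, S-η}
  W4: {S-β, S-γ, S-ζ, S-η}
  W5: {S-β, S-δ, S-ζ}
  W6: {S-α, S-β, S-γ, S-δ, S-ζ}
  W7: {S-β, S-γ, S-ζ, S-η}
No single site covers all 7 demand points.
But {W1, W3} covers everything, so the minimum is 2.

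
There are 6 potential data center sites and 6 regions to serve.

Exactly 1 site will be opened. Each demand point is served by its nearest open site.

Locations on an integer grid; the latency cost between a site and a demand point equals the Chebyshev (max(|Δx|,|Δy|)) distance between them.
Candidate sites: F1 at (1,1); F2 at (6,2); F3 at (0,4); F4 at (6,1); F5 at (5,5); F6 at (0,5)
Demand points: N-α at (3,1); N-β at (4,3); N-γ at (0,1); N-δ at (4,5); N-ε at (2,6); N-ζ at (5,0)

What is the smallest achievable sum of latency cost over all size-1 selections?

Open {F1}.
  N-α→F1 2, N-β→F1 3, N-γ→F1 1, N-δ→F1 4, N-ε→F1 5, N-ζ→F1 4  ⇒ total 19.
Compare {F2}: total 20.
Compare {F5}: total 20.
No size-1 selection does better; minimum is 19.

19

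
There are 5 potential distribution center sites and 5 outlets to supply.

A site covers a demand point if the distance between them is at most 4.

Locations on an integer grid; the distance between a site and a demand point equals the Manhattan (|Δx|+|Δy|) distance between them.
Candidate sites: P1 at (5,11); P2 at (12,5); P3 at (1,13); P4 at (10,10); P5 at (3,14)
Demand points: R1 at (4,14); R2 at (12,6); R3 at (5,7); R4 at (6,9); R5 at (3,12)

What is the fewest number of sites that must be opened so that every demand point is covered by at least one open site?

2

Coverage sets (demand points within 4 of each site):
  P1: {R1, R3, R4, R5}
  P2: {R2}
  P3: {R1, R5}
  P4: {}
  P5: {R1, R5}
No single site covers all 5 demand points.
But {P1, P2} covers everything, so the minimum is 2.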